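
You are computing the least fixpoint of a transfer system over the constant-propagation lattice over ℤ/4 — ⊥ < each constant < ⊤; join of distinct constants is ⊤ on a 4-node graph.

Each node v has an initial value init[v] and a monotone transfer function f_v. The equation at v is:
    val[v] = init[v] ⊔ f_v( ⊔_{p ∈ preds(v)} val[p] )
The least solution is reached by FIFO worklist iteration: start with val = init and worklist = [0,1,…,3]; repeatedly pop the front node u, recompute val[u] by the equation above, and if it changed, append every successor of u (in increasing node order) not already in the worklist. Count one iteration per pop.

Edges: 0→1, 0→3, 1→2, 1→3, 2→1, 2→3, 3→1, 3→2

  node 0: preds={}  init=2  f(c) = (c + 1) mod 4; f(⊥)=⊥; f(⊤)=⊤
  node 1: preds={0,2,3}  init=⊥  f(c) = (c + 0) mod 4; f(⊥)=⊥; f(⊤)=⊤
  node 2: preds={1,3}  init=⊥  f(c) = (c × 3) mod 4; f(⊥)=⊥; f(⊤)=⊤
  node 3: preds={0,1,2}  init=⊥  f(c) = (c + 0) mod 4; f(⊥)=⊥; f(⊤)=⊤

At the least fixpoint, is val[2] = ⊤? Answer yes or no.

no

Iteration log — 6 steps:
  step 1. node 0  ⊔preds=⊥  new=2  stable
  step 2. node 1  ⊔preds=2  new=2  old=⊥  +wl: 
  step 3. node 2  ⊔preds=2  new=2  old=⊥  +wl: 1
  step 4. node 3  ⊔preds=2  new=2  old=⊥  +wl: 2
  step 5. node 1  ⊔preds=2  new=2  stable
  step 6. node 2  ⊔preds=2  new=2  stable

Least fixpoint reached:
  node 0: 2
  node 1: 2
  node 2: 2
  node 3: 2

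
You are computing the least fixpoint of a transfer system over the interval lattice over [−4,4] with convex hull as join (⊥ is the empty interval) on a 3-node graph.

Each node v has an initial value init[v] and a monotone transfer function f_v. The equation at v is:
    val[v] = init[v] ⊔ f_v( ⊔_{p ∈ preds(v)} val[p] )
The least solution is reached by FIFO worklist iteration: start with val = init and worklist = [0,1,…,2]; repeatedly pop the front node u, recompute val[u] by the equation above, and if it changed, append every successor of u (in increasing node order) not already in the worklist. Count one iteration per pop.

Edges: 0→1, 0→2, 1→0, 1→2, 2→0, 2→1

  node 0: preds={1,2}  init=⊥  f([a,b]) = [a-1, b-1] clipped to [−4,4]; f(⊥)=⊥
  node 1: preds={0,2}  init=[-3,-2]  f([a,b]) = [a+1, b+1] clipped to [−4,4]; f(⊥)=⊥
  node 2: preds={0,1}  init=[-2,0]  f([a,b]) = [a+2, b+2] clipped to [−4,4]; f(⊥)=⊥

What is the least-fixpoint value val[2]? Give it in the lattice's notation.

[-2,4]

Iteration log — 9 steps:
  step 1. node 0  ⊔preds=[-3,0]  new=[-4,-1]  old=⊥  +wl: 
  step 2. node 1  ⊔preds=[-4,0]  new=[-3,1]  old=[-3,-2]  +wl: 0
  step 3. node 2  ⊔preds=[-4,1]  new=[-2,3]  old=[-2,0]  +wl: 1
  step 4. node 0  ⊔preds=[-3,3]  new=[-4,2]  old=[-4,-1]  +wl: 2
  step 5. node 1  ⊔preds=[-4,3]  new=[-3,4]  old=[-3,1]  +wl: 0
  step 6. node 2  ⊔preds=[-4,4]  new=[-2,4]  old=[-2,3]  +wl: 1
  step 7. node 0  ⊔preds=[-3,4]  new=[-4,3]  old=[-4,2]  +wl: 2
  step 8. node 1  ⊔preds=[-4,4]  new=[-3,4]  stable
  step 9. node 2  ⊔preds=[-4,4]  new=[-2,4]  stable

Least fixpoint reached:
  node 0: [-4,3]
  node 1: [-3,4]
  node 2: [-2,4]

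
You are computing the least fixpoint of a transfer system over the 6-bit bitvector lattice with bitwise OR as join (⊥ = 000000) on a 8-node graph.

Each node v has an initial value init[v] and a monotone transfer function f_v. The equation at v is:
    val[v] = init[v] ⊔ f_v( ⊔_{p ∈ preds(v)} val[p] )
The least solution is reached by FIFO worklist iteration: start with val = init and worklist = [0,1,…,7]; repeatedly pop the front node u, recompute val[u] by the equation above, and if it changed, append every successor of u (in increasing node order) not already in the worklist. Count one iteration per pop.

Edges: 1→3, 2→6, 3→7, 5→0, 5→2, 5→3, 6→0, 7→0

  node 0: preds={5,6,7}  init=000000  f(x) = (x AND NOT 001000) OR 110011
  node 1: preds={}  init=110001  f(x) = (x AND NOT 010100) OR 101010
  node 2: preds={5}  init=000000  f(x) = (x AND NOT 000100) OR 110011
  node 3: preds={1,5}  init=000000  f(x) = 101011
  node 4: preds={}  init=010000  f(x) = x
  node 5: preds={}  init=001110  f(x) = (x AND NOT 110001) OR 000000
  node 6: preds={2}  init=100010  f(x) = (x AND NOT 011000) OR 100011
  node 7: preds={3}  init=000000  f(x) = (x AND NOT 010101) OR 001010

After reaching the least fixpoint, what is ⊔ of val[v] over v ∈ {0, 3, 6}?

Worklist (9 pops):
  #1 pop 0: in=101110 → 110111 (was 000000); enqueue []
  #2 pop 1: in=000000 → 111011 (was 110001); enqueue []
  #3 pop 2: in=001110 → 111011 (was 000000); enqueue []
  #4 pop 3: in=111111 → 101011 (was 000000); enqueue []
  #5 pop 4: in=000000 → 010000 (no change)
  #6 pop 5: in=000000 → 001110 (no change)
  #7 pop 6: in=111011 → 100011 (was 100010); enqueue [0]
  #8 pop 7: in=101011 → 101010 (was 000000); enqueue []
  #9 pop 0: in=101111 → 110111 (no change)

Fixpoint:
  val[0] = 110111
  val[1] = 111011
  val[2] = 111011
  val[3] = 101011
  val[4] = 010000
  val[5] = 001110
  val[6] = 100011
  val[7] = 101010

111111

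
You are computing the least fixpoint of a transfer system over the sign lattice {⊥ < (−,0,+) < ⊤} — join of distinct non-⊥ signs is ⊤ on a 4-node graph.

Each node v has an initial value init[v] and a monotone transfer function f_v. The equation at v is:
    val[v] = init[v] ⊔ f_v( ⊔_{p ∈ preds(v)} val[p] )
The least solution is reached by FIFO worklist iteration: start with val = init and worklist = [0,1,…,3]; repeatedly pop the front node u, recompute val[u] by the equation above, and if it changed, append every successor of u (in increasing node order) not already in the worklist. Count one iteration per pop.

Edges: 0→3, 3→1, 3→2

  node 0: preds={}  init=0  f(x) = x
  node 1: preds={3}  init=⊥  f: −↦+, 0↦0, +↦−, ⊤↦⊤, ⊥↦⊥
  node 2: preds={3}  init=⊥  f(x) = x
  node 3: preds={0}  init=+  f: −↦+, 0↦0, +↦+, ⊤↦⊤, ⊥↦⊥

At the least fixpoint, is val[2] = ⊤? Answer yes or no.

Trace (6 dequeues):
  [1] u=0 | in ⊥ | out 0 | ==
  [2] u=1 | in + | out − | prev ⊥ | push {}
  [3] u=2 | in + | out + | prev ⊥ | push {}
  [4] u=3 | in 0 | out ⊤ | prev + | push {1,2}
  [5] u=1 | in ⊤ | out ⊤ | prev − | push {}
  [6] u=2 | in ⊤ | out ⊤ | prev + | push {}

Converged values:
  [0] 0
  [1] ⊤
  [2] ⊤
  [3] ⊤

yes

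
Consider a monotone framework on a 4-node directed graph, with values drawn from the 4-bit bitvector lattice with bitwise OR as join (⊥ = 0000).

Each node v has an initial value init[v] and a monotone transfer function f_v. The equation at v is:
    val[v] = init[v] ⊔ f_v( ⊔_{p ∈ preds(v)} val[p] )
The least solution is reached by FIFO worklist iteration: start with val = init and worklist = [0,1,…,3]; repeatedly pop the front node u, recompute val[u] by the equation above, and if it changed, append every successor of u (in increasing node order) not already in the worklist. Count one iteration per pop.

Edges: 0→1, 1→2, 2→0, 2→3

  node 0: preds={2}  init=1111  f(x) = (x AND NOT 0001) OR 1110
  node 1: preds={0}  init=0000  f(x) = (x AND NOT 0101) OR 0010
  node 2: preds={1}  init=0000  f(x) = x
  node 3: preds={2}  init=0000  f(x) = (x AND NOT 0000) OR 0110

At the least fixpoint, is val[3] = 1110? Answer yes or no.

yes

Trace (5 dequeues):
  [1] u=0 | in 0000 | out 1111 | ==
  [2] u=1 | in 1111 | out 1010 | prev 0000 | push {}
  [3] u=2 | in 1010 | out 1010 | prev 0000 | push {0}
  [4] u=3 | in 1010 | out 1110 | prev 0000 | push {}
  [5] u=0 | in 1010 | out 1111 | ==

Converged values:
  [0] 1111
  [1] 1010
  [2] 1010
  [3] 1110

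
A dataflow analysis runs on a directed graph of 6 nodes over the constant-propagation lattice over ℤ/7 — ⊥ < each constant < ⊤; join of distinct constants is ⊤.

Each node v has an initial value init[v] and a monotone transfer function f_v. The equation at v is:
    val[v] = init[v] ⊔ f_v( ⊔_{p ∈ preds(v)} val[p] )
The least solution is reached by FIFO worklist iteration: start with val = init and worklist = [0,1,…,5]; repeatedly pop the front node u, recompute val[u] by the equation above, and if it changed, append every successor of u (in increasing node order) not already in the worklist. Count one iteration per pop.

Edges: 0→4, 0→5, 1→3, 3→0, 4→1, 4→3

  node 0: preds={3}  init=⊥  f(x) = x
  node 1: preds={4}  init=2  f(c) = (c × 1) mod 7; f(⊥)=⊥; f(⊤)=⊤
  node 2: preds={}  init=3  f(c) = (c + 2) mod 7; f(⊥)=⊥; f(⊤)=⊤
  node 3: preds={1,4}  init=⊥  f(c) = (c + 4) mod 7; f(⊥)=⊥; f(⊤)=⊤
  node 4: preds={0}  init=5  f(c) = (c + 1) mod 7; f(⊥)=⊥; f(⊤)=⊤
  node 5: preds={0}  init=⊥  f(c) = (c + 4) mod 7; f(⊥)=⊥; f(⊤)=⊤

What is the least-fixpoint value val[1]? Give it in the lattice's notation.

⊤

Iteration log — 11 steps:
  step 1. node 0  ⊔preds=⊥  new=⊥  stable
  step 2. node 1  ⊔preds=5  new=⊤  old=2  +wl: 
  step 3. node 2  ⊔preds=⊥  new=3  stable
  step 4. node 3  ⊔preds=⊤  new=⊤  old=⊥  +wl: 0
  step 5. node 4  ⊔preds=⊥  new=5  stable
  step 6. node 5  ⊔preds=⊥  new=⊥  stable
  step 7. node 0  ⊔preds=⊤  new=⊤  old=⊥  +wl: 4,5
  step 8. node 4  ⊔preds=⊤  new=⊤  old=5  +wl: 1,3
  step 9. node 5  ⊔preds=⊤  new=⊤  old=⊥  +wl: 
  step 10. node 1  ⊔preds=⊤  new=⊤  stable
  step 11. node 3  ⊔preds=⊤  new=⊤  stable

Least fixpoint reached:
  node 0: ⊤
  node 1: ⊤
  node 2: 3
  node 3: ⊤
  node 4: ⊤
  node 5: ⊤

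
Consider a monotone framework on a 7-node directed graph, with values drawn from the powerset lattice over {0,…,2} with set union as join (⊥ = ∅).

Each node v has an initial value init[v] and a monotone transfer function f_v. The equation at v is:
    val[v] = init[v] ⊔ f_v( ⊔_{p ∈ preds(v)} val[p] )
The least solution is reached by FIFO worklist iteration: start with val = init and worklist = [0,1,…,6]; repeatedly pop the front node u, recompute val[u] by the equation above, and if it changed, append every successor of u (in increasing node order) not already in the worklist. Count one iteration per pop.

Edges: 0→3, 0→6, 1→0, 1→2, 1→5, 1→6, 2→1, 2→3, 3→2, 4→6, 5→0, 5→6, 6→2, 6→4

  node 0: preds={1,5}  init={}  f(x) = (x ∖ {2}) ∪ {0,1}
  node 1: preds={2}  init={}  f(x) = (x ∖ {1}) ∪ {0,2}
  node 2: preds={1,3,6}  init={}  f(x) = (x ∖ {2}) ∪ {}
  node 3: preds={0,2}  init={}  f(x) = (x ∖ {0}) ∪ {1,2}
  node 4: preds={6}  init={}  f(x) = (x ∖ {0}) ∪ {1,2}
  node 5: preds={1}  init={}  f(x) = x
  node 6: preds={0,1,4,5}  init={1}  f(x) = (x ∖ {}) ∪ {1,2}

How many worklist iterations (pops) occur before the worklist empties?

Trace (11 dequeues):
  [1] u=0 | in {} | out {0,1} | prev {} | push {}
  [2] u=1 | in {} | out {0,2} | prev {} | push {0}
  [3] u=2 | in {0,1,2} | out {0,1} | prev {} | push {1}
  [4] u=3 | in {0,1} | out {1,2} | prev {} | push {2}
  [5] u=4 | in {1} | out {1,2} | prev {} | push {}
  [6] u=5 | in {0,2} | out {0,2} | prev {} | push {}
  [7] u=6 | in {0,1,2} | out {0,1,2} | prev {1} | push {4}
  [8] u=0 | in {0,2} | out {0,1} | ==
  [9] u=1 | in {0,1} | out {0,2} | ==
  [10] u=2 | in {0,1,2} | out {0,1} | ==
  [11] u=4 | in {0,1,2} | out {1,2} | ==

Converged values:
  [0] {0,1}
  [1] {0,2}
  [2] {0,1}
  [3] {1,2}
  [4] {1,2}
  [5] {0,2}
  [6] {0,1,2}

11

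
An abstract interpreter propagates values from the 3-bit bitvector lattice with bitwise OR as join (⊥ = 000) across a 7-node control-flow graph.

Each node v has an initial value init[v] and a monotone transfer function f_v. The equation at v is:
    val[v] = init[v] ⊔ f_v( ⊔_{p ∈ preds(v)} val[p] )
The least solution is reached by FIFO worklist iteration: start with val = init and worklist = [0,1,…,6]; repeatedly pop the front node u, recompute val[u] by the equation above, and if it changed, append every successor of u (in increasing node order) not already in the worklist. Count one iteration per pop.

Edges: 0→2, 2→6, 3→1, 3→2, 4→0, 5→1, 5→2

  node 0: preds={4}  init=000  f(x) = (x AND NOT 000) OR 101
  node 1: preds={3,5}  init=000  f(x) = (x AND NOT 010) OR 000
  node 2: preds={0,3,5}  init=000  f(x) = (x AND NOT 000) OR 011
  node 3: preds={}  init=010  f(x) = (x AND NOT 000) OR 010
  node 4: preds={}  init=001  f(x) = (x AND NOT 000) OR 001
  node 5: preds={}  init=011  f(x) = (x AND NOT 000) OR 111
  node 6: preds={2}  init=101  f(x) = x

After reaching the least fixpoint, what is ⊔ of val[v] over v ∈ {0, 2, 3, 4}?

Worklist (9 pops):
  #1 pop 0: in=001 → 101 (was 000); enqueue []
  #2 pop 1: in=011 → 001 (was 000); enqueue []
  #3 pop 2: in=111 → 111 (was 000); enqueue []
  #4 pop 3: in=000 → 010 (no change)
  #5 pop 4: in=000 → 001 (no change)
  #6 pop 5: in=000 → 111 (was 011); enqueue [1,2]
  #7 pop 6: in=111 → 111 (was 101); enqueue []
  #8 pop 1: in=111 → 101 (was 001); enqueue []
  #9 pop 2: in=111 → 111 (no change)

Fixpoint:
  val[0] = 101
  val[1] = 101
  val[2] = 111
  val[3] = 010
  val[4] = 001
  val[5] = 111
  val[6] = 111

111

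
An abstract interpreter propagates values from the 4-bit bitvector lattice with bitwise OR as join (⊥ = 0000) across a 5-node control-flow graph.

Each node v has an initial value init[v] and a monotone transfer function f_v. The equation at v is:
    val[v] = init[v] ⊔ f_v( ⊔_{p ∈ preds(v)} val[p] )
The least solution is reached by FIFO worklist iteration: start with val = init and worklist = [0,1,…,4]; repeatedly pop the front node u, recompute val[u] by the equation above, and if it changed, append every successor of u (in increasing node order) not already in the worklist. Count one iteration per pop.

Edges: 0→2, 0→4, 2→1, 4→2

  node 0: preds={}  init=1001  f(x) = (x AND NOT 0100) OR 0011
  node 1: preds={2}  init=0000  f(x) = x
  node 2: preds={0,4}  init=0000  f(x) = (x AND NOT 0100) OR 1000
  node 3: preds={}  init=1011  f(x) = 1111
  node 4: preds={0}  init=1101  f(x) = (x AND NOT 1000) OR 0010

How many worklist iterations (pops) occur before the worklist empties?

7

Worklist (7 pops):
  #1 pop 0: in=0000 → 1011 (was 1001); enqueue []
  #2 pop 1: in=0000 → 0000 (no change)
  #3 pop 2: in=1111 → 1011 (was 0000); enqueue [1]
  #4 pop 3: in=0000 → 1111 (was 1011); enqueue []
  #5 pop 4: in=1011 → 1111 (was 1101); enqueue [2]
  #6 pop 1: in=1011 → 1011 (was 0000); enqueue []
  #7 pop 2: in=1111 → 1011 (no change)

Fixpoint:
  val[0] = 1011
  val[1] = 1011
  val[2] = 1011
  val[3] = 1111
  val[4] = 1111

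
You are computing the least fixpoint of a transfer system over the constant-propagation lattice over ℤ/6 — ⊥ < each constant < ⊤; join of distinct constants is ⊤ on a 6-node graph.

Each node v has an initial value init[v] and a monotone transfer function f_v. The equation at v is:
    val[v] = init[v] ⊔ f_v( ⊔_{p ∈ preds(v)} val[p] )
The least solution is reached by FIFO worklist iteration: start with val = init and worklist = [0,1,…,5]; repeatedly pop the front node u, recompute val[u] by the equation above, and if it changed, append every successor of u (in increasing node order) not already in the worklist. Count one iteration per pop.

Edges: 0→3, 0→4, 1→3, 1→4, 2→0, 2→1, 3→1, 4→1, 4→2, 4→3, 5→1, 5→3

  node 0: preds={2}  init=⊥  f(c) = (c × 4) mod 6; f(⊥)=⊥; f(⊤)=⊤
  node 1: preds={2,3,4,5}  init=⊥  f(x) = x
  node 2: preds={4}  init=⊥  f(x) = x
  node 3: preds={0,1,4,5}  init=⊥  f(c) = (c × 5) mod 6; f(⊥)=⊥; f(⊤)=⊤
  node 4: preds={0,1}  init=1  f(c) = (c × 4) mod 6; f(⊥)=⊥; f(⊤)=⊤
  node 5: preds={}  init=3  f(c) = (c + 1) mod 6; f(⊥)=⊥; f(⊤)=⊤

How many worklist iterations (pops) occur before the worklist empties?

Worklist (15 pops):
  #1 pop 0: in=⊥ → ⊥ (no change)
  #2 pop 1: in=⊤ → ⊤ (was ⊥); enqueue []
  #3 pop 2: in=1 → 1 (was ⊥); enqueue [0,1]
  #4 pop 3: in=⊤ → ⊤ (was ⊥); enqueue []
  #5 pop 4: in=⊤ → ⊤ (was 1); enqueue [2,3]
  #6 pop 5: in=⊥ → 3 (no change)
  #7 pop 0: in=1 → 4 (was ⊥); enqueue [4]
  #8 pop 1: in=⊤ → ⊤ (no change)
  #9 pop 2: in=⊤ → ⊤ (was 1); enqueue [0,1]
  #10 pop 3: in=⊤ → ⊤ (no change)
  #11 pop 4: in=⊤ → ⊤ (no change)
  #12 pop 0: in=⊤ → ⊤ (was 4); enqueue [3,4]
  #13 pop 1: in=⊤ → ⊤ (no change)
  #14 pop 3: in=⊤ → ⊤ (no change)
  #15 pop 4: in=⊤ → ⊤ (no change)

Fixpoint:
  val[0] = ⊤
  val[1] = ⊤
  val[2] = ⊤
  val[3] = ⊤
  val[4] = ⊤
  val[5] = 3

15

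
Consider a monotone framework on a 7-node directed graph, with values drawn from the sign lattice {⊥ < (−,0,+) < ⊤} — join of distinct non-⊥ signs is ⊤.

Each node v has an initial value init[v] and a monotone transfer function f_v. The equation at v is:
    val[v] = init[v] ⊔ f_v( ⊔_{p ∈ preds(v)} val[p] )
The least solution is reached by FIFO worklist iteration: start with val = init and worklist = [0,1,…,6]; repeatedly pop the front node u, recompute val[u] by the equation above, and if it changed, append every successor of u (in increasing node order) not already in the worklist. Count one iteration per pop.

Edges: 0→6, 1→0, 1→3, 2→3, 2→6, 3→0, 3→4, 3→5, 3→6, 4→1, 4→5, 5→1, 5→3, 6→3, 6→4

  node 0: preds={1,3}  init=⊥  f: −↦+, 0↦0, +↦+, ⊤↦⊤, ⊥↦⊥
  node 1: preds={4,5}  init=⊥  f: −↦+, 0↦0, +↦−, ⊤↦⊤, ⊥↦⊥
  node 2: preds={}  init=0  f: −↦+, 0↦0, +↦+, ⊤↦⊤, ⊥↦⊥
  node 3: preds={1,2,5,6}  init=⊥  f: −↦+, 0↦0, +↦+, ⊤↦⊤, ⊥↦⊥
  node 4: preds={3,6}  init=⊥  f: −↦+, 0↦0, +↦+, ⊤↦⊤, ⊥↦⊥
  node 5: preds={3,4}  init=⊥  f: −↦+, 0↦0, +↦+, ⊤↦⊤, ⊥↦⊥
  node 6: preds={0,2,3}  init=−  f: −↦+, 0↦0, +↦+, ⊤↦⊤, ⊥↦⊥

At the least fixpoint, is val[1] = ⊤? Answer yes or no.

yes

Iteration log — 13 steps:
  step 1. node 0  ⊔preds=⊥  new=⊥  stable
  step 2. node 1  ⊔preds=⊥  new=⊥  stable
  step 3. node 2  ⊔preds=⊥  new=0  stable
  step 4. node 3  ⊔preds=⊤  new=⊤  old=⊥  +wl: 0
  step 5. node 4  ⊔preds=⊤  new=⊤  old=⊥  +wl: 1
  step 6. node 5  ⊔preds=⊤  new=⊤  old=⊥  +wl: 3
  step 7. node 6  ⊔preds=⊤  new=⊤  old=−  +wl: 4
  step 8. node 0  ⊔preds=⊤  new=⊤  old=⊥  +wl: 6
  step 9. node 1  ⊔preds=⊤  new=⊤  old=⊥  +wl: 0
  step 10. node 3  ⊔preds=⊤  new=⊤  stable
  step 11. node 4  ⊔preds=⊤  new=⊤  stable
  step 12. node 6  ⊔preds=⊤  new=⊤  stable
  step 13. node 0  ⊔preds=⊤  new=⊤  stable

Least fixpoint reached:
  node 0: ⊤
  node 1: ⊤
  node 2: 0
  node 3: ⊤
  node 4: ⊤
  node 5: ⊤
  node 6: ⊤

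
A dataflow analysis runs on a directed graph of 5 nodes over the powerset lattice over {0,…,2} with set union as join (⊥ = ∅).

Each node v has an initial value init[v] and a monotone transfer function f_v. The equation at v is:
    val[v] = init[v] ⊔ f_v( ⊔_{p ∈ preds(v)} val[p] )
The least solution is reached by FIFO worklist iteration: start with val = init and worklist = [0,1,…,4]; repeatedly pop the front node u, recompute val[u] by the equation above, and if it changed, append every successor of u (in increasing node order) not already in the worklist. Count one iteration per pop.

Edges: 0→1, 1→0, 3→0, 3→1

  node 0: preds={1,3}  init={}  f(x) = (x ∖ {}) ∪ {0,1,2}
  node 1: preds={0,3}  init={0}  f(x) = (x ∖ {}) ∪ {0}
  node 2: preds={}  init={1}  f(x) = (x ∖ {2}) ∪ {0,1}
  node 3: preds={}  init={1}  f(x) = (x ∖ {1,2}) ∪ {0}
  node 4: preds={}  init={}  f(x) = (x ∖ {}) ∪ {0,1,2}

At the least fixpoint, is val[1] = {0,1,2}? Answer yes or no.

Iteration log — 7 steps:
  step 1. node 0  ⊔preds={0,1}  new={0,1,2}  old={}  +wl: 
  step 2. node 1  ⊔preds={0,1,2}  new={0,1,2}  old={0}  +wl: 0
  step 3. node 2  ⊔preds={}  new={0,1}  old={1}  +wl: 
  step 4. node 3  ⊔preds={}  new={0,1}  old={1}  +wl: 1
  step 5. node 4  ⊔preds={}  new={0,1,2}  old={}  +wl: 
  step 6. node 0  ⊔preds={0,1,2}  new={0,1,2}  stable
  step 7. node 1  ⊔preds={0,1,2}  new={0,1,2}  stable

Least fixpoint reached:
  node 0: {0,1,2}
  node 1: {0,1,2}
  node 2: {0,1}
  node 3: {0,1}
  node 4: {0,1,2}

yes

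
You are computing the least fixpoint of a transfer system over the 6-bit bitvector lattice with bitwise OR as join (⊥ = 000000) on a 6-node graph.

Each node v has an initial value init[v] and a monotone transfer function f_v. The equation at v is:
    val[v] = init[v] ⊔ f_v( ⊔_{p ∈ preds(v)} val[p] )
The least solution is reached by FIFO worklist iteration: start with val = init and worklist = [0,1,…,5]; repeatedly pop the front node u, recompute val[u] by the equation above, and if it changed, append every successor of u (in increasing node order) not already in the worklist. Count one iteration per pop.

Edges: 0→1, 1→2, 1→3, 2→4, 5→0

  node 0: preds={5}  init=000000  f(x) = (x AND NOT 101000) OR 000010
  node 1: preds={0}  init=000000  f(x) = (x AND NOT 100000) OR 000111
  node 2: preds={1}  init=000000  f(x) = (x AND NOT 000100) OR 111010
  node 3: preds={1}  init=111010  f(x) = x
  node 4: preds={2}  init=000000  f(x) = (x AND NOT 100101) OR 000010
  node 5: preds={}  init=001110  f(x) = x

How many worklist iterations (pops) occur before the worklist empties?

6

Trace (6 dequeues):
  [1] u=0 | in 001110 | out 000110 | prev 000000 | push {}
  [2] u=1 | in 000110 | out 000111 | prev 000000 | push {}
  [3] u=2 | in 000111 | out 111011 | prev 000000 | push {}
  [4] u=3 | in 000111 | out 111111 | prev 111010 | push {}
  [5] u=4 | in 111011 | out 011010 | prev 000000 | push {}
  [6] u=5 | in 000000 | out 001110 | ==

Converged values:
  [0] 000110
  [1] 000111
  [2] 111011
  [3] 111111
  [4] 011010
  [5] 001110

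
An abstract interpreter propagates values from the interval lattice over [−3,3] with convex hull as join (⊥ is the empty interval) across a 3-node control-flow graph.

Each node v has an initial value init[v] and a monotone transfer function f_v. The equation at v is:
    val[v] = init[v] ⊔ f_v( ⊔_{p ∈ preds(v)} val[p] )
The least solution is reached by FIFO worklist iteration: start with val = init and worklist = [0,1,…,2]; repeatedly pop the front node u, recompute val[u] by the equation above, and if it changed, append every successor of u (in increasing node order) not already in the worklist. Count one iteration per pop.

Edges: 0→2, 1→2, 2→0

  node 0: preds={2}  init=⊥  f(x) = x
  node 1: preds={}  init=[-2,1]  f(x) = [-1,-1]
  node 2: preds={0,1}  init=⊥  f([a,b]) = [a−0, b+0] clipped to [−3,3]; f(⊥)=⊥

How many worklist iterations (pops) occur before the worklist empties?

5

Worklist (5 pops):
  #1 pop 0: in=⊥ → ⊥ (no change)
  #2 pop 1: in=⊥ → [-2,1] (no change)
  #3 pop 2: in=[-2,1] → [-2,1] (was ⊥); enqueue [0]
  #4 pop 0: in=[-2,1] → [-2,1] (was ⊥); enqueue [2]
  #5 pop 2: in=[-2,1] → [-2,1] (no change)

Fixpoint:
  val[0] = [-2,1]
  val[1] = [-2,1]
  val[2] = [-2,1]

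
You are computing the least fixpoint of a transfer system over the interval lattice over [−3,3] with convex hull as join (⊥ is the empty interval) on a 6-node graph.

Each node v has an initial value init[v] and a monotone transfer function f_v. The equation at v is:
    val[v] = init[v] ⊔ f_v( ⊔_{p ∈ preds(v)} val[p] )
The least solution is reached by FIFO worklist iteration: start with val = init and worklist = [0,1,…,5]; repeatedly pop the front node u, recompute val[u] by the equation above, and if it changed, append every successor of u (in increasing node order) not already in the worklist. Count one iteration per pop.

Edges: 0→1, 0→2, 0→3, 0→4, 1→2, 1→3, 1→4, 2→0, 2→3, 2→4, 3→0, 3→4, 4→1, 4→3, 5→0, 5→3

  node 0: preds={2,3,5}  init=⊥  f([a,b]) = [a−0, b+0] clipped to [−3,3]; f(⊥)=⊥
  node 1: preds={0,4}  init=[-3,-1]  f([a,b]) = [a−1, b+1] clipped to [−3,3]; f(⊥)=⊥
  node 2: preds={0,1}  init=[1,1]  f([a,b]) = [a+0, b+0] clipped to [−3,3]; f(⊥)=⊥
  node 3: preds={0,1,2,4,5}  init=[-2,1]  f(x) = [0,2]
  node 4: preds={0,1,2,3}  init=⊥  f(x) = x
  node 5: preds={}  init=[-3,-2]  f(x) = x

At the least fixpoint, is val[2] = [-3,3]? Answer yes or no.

Trace (16 dequeues):
  [1] u=0 | in [-3,1] | out [-3,1] | prev ⊥ | push {}
  [2] u=1 | in [-3,1] | out [-3,2] | prev [-3,-1] | push {}
  [3] u=2 | in [-3,2] | out [-3,2] | prev [1,1] | push {0}
  [4] u=3 | in [-3,2] | out [-2,2] | prev [-2,1] | push {}
  [5] u=4 | in [-3,2] | out [-3,2] | prev ⊥ | push {1,3}
  [6] u=5 | in ⊥ | out [-3,-2] | ==
  [7] u=0 | in [-3,2] | out [-3,2] | prev [-3,1] | push {2,4}
  [8] u=1 | in [-3,2] | out [-3,3] | prev [-3,2] | push {}
  [9] u=3 | in [-3,3] | out [-2,2] | ==
  [10] u=2 | in [-3,3] | out [-3,3] | prev [-3,2] | push {0,3}
  [11] u=4 | in [-3,3] | out [-3,3] | prev [-3,2] | push {1}
  [12] u=0 | in [-3,3] | out [-3,3] | prev [-3,2] | push {2,4}
  [13] u=3 | in [-3,3] | out [-2,2] | ==
  [14] u=1 | in [-3,3] | out [-3,3] | ==
  [15] u=2 | in [-3,3] | out [-3,3] | ==
  [16] u=4 | in [-3,3] | out [-3,3] | ==

Converged values:
  [0] [-3,3]
  [1] [-3,3]
  [2] [-3,3]
  [3] [-2,2]
  [4] [-3,3]
  [5] [-3,-2]

yes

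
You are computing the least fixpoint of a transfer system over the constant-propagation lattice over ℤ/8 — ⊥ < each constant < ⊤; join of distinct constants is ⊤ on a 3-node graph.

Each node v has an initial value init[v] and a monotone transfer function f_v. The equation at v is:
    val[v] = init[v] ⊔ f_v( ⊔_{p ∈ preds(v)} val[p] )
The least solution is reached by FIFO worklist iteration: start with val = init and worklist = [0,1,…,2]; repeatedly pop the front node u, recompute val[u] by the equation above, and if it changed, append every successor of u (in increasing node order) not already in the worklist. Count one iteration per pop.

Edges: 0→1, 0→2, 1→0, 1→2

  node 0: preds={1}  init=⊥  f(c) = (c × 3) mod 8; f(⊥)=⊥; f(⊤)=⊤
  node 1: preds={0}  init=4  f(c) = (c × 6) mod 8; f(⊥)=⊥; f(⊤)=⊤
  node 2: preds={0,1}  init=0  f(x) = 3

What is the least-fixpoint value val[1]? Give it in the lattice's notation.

Worklist (6 pops):
  #1 pop 0: in=4 → 4 (was ⊥); enqueue []
  #2 pop 1: in=4 → ⊤ (was 4); enqueue [0]
  #3 pop 2: in=⊤ → ⊤ (was 0); enqueue []
  #4 pop 0: in=⊤ → ⊤ (was 4); enqueue [1,2]
  #5 pop 1: in=⊤ → ⊤ (no change)
  #6 pop 2: in=⊤ → ⊤ (no change)

Fixpoint:
  val[0] = ⊤
  val[1] = ⊤
  val[2] = ⊤

⊤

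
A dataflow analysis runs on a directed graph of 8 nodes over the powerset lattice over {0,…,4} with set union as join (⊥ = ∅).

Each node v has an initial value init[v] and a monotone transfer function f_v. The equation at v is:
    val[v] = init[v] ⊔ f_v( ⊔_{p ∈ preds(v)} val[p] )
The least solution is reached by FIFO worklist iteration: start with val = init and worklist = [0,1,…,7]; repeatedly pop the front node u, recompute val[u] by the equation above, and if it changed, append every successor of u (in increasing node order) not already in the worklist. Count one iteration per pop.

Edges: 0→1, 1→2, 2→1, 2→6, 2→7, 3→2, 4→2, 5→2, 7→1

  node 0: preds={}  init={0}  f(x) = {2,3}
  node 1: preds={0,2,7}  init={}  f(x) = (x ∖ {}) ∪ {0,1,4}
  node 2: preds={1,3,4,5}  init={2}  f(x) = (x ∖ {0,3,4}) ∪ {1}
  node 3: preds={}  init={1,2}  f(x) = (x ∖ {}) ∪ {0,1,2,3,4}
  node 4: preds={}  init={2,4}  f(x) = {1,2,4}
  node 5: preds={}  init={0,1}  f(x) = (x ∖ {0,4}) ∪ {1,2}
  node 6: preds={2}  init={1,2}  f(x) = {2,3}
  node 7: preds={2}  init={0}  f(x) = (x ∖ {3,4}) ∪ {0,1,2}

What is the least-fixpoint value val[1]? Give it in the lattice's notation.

Trace (10 dequeues):
  [1] u=0 | in {} | out {0,2,3} | prev {0} | push {}
  [2] u=1 | in {0,2,3} | out {0,1,2,3,4} | prev {} | push {}
  [3] u=2 | in {0,1,2,3,4} | out {1,2} | prev {2} | push {1}
  [4] u=3 | in {} | out {0,1,2,3,4} | prev {1,2} | push {2}
  [5] u=4 | in {} | out {1,2,4} | prev {2,4} | push {}
  [6] u=5 | in {} | out {0,1,2} | prev {0,1} | push {}
  [7] u=6 | in {1,2} | out {1,2,3} | prev {1,2} | push {}
  [8] u=7 | in {1,2} | out {0,1,2} | prev {0} | push {}
  [9] u=1 | in {0,1,2,3} | out {0,1,2,3,4} | ==
  [10] u=2 | in {0,1,2,3,4} | out {1,2} | ==

Converged values:
  [0] {0,2,3}
  [1] {0,1,2,3,4}
  [2] {1,2}
  [3] {0,1,2,3,4}
  [4] {1,2,4}
  [5] {0,1,2}
  [6] {1,2,3}
  [7] {0,1,2}

{0,1,2,3,4}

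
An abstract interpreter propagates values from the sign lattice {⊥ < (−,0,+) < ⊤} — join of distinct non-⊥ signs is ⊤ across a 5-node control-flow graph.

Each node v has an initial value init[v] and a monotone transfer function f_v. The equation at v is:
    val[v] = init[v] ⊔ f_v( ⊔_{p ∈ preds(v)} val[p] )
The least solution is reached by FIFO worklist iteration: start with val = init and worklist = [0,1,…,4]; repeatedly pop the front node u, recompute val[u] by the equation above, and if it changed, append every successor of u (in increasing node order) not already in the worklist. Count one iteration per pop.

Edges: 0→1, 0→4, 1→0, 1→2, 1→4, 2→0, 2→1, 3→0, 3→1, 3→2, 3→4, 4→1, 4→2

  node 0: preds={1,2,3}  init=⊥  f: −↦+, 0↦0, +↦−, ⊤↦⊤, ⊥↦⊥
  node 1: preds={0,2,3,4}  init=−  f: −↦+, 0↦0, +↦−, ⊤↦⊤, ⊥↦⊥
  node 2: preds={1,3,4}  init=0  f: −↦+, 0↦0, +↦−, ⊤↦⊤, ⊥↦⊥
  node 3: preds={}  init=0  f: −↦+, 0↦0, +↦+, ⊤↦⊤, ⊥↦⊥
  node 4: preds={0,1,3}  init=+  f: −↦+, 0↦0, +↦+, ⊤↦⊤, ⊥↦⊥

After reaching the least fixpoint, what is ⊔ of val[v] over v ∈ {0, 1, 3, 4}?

⊤

Worklist (8 pops):
  #1 pop 0: in=⊤ → ⊤ (was ⊥); enqueue []
  #2 pop 1: in=⊤ → ⊤ (was −); enqueue [0]
  #3 pop 2: in=⊤ → ⊤ (was 0); enqueue [1]
  #4 pop 3: in=⊥ → 0 (no change)
  #5 pop 4: in=⊤ → ⊤ (was +); enqueue [2]
  #6 pop 0: in=⊤ → ⊤ (no change)
  #7 pop 1: in=⊤ → ⊤ (no change)
  #8 pop 2: in=⊤ → ⊤ (no change)

Fixpoint:
  val[0] = ⊤
  val[1] = ⊤
  val[2] = ⊤
  val[3] = 0
  val[4] = ⊤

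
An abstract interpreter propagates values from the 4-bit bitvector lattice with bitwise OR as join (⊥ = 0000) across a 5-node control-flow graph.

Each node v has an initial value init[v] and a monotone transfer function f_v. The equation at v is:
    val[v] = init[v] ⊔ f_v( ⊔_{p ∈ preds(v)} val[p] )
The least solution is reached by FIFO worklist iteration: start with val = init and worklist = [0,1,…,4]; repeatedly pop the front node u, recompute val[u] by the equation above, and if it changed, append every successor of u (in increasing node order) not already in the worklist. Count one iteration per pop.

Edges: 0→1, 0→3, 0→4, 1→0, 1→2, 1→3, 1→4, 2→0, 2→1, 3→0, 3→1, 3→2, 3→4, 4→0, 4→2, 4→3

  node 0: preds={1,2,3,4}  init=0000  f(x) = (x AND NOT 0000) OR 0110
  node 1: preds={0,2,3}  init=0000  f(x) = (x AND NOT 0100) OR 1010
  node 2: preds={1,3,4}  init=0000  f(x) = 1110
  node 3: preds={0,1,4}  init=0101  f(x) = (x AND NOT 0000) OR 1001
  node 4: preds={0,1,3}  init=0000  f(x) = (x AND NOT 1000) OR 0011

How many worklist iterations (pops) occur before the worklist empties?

Trace (10 dequeues):
  [1] u=0 | in 0101 | out 0111 | prev 0000 | push {}
  [2] u=1 | in 0111 | out 1011 | prev 0000 | push {0}
  [3] u=2 | in 1111 | out 1110 | prev 0000 | push {1}
  [4] u=3 | in 1111 | out 1111 | prev 0101 | push {2}
  [5] u=4 | in 1111 | out 0111 | prev 0000 | push {3}
  [6] u=0 | in 1111 | out 1111 | prev 0111 | push {4}
  [7] u=1 | in 1111 | out 1011 | ==
  [8] u=2 | in 1111 | out 1110 | ==
  [9] u=3 | in 1111 | out 1111 | ==
  [10] u=4 | in 1111 | out 0111 | ==

Converged values:
  [0] 1111
  [1] 1011
  [2] 1110
  [3] 1111
  [4] 0111

10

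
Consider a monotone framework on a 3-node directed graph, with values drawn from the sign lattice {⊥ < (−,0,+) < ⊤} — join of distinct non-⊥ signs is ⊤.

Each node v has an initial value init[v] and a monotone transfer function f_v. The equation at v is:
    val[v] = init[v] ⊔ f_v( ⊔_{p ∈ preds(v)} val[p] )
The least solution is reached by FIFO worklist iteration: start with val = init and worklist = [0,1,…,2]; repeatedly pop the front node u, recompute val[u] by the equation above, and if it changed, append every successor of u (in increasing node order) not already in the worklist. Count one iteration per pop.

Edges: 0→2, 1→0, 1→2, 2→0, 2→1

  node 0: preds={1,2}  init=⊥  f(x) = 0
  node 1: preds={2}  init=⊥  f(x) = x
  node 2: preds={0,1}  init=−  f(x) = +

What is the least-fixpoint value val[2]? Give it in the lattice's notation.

⊤

Trace (7 dequeues):
  [1] u=0 | in − | out 0 | prev ⊥ | push {}
  [2] u=1 | in − | out − | prev ⊥ | push {0}
  [3] u=2 | in ⊤ | out ⊤ | prev − | push {1}
  [4] u=0 | in ⊤ | out 0 | ==
  [5] u=1 | in ⊤ | out ⊤ | prev − | push {0,2}
  [6] u=0 | in ⊤ | out 0 | ==
  [7] u=2 | in ⊤ | out ⊤ | ==

Converged values:
  [0] 0
  [1] ⊤
  [2] ⊤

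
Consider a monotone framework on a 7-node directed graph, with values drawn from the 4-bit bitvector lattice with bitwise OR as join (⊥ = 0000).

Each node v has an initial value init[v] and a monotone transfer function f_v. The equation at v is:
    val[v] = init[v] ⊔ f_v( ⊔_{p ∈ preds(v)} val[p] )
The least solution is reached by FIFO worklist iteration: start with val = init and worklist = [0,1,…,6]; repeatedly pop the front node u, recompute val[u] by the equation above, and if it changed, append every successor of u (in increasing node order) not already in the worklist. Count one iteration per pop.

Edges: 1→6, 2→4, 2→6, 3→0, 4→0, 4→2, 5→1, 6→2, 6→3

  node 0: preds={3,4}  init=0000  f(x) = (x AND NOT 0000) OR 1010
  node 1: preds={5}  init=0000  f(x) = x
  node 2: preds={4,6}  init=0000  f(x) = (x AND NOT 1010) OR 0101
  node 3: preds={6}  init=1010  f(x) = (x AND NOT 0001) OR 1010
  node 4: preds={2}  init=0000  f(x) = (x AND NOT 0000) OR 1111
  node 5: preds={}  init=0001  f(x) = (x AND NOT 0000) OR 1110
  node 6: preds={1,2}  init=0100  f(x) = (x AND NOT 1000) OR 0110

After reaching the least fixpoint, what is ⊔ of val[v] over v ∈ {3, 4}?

1111

Trace (12 dequeues):
  [1] u=0 | in 1010 | out 1010 | prev 0000 | push {}
  [2] u=1 | in 0001 | out 0001 | prev 0000 | push {}
  [3] u=2 | in 0100 | out 0101 | prev 0000 | push {}
  [4] u=3 | in 0100 | out 1110 | prev 1010 | push {0}
  [5] u=4 | in 0101 | out 1111 | prev 0000 | push {2}
  [6] u=5 | in 0000 | out 1111 | prev 0001 | push {1}
  [7] u=6 | in 0101 | out 0111 | prev 0100 | push {3}
  [8] u=0 | in 1111 | out 1111 | prev 1010 | push {}
  [9] u=2 | in 1111 | out 0101 | ==
  [10] u=1 | in 1111 | out 1111 | prev 0001 | push {6}
  [11] u=3 | in 0111 | out 1110 | ==
  [12] u=6 | in 1111 | out 0111 | ==

Converged values:
  [0] 1111
  [1] 1111
  [2] 0101
  [3] 1110
  [4] 1111
  [5] 1111
  [6] 0111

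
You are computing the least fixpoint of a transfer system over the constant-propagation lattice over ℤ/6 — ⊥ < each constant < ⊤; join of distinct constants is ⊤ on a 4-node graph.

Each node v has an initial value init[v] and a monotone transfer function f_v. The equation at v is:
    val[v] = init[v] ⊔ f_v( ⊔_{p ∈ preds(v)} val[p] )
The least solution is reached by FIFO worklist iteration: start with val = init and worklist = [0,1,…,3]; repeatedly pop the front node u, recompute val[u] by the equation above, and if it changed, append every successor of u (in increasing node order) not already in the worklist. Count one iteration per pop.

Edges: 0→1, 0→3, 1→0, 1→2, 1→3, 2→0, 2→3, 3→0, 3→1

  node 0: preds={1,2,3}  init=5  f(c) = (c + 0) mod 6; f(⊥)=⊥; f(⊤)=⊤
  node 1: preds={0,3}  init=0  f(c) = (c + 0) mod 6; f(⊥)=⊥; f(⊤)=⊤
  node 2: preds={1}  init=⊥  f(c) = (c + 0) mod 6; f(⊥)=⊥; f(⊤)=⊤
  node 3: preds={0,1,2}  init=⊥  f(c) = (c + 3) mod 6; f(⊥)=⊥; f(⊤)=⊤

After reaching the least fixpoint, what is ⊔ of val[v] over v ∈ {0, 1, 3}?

Iteration log — 6 steps:
  step 1. node 0  ⊔preds=0  new=⊤  old=5  +wl: 
  step 2. node 1  ⊔preds=⊤  new=⊤  old=0  +wl: 0
  step 3. node 2  ⊔preds=⊤  new=⊤  old=⊥  +wl: 
  step 4. node 3  ⊔preds=⊤  new=⊤  old=⊥  +wl: 1
  step 5. node 0  ⊔preds=⊤  new=⊤  stable
  step 6. node 1  ⊔preds=⊤  new=⊤  stable

Least fixpoint reached:
  node 0: ⊤
  node 1: ⊤
  node 2: ⊤
  node 3: ⊤

⊤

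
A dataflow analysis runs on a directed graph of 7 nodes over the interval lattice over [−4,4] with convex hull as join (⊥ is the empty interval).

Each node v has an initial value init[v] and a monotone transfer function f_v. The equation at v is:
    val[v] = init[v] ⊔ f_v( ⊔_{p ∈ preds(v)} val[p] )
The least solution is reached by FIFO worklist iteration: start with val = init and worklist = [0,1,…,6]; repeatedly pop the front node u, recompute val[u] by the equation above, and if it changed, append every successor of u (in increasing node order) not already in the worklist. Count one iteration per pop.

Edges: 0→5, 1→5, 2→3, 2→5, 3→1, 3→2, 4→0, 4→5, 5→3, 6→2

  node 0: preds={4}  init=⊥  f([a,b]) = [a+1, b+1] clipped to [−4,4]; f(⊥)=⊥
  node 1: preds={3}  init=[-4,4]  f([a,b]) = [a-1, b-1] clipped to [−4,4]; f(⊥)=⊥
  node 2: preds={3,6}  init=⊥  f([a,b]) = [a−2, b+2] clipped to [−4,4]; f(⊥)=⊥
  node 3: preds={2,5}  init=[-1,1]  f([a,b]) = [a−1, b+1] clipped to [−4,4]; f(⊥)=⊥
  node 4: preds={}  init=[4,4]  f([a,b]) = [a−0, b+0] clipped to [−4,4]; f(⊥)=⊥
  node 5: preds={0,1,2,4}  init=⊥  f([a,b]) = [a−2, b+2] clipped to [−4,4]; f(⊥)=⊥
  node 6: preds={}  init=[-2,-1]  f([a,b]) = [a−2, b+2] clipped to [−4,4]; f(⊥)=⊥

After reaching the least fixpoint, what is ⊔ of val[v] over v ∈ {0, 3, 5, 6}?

[-4,4]

Trace (11 dequeues):
  [1] u=0 | in [4,4] | out [4,4] | prev ⊥ | push {}
  [2] u=1 | in [-1,1] | out [-4,4] | ==
  [3] u=2 | in [-2,1] | out [-4,3] | prev ⊥ | push {}
  [4] u=3 | in [-4,3] | out [-4,4] | prev [-1,1] | push {1,2}
  [5] u=4 | in ⊥ | out [4,4] | ==
  [6] u=5 | in [-4,4] | out [-4,4] | prev ⊥ | push {3}
  [7] u=6 | in ⊥ | out [-2,-1] | ==
  [8] u=1 | in [-4,4] | out [-4,4] | ==
  [9] u=2 | in [-4,4] | out [-4,4] | prev [-4,3] | push {5}
  [10] u=3 | in [-4,4] | out [-4,4] | ==
  [11] u=5 | in [-4,4] | out [-4,4] | ==

Converged values:
  [0] [4,4]
  [1] [-4,4]
  [2] [-4,4]
  [3] [-4,4]
  [4] [4,4]
  [5] [-4,4]
  [6] [-2,-1]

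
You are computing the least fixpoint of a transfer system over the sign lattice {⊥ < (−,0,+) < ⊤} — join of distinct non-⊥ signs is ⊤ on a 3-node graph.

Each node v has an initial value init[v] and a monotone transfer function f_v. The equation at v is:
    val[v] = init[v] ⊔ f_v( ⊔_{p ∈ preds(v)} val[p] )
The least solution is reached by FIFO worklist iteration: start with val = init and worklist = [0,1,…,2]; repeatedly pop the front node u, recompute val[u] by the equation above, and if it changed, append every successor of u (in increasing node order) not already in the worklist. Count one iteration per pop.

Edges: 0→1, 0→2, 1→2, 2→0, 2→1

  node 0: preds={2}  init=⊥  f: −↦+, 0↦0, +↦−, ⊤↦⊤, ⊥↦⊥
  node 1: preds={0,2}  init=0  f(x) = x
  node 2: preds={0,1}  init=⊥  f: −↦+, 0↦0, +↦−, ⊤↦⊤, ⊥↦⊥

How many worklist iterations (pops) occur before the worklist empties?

Worklist (6 pops):
  #1 pop 0: in=⊥ → ⊥ (no change)
  #2 pop 1: in=⊥ → 0 (no change)
  #3 pop 2: in=0 → 0 (was ⊥); enqueue [0,1]
  #4 pop 0: in=0 → 0 (was ⊥); enqueue [2]
  #5 pop 1: in=0 → 0 (no change)
  #6 pop 2: in=0 → 0 (no change)

Fixpoint:
  val[0] = 0
  val[1] = 0
  val[2] = 0

6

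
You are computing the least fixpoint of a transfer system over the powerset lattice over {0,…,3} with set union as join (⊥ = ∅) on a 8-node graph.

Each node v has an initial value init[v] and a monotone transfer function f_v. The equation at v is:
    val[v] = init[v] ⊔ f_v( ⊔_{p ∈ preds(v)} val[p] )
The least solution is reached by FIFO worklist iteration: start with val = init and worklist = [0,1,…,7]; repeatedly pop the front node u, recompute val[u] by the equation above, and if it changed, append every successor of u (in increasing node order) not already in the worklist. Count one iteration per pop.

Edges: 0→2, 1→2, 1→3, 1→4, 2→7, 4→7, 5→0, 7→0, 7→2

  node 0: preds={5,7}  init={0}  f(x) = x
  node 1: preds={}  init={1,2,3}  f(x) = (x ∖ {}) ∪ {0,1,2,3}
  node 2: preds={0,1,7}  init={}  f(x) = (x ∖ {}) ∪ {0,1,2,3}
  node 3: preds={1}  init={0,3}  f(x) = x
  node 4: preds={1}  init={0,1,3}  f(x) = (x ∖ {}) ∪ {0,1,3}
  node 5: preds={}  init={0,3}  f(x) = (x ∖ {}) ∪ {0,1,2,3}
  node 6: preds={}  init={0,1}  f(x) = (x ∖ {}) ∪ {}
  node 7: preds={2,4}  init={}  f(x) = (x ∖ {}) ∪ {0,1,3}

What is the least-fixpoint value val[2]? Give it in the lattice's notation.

Trace (10 dequeues):
  [1] u=0 | in {0,3} | out {0,3} | prev {0} | push {}
  [2] u=1 | in {} | out {0,1,2,3} | prev {1,2,3} | push {}
  [3] u=2 | in {0,1,2,3} | out {0,1,2,3} | prev {} | push {}
  [4] u=3 | in {0,1,2,3} | out {0,1,2,3} | prev {0,3} | push {}
  [5] u=4 | in {0,1,2,3} | out {0,1,2,3} | prev {0,1,3} | push {}
  [6] u=5 | in {} | out {0,1,2,3} | prev {0,3} | push {0}
  [7] u=6 | in {} | out {0,1} | ==
  [8] u=7 | in {0,1,2,3} | out {0,1,2,3} | prev {} | push {2}
  [9] u=0 | in {0,1,2,3} | out {0,1,2,3} | prev {0,3} | push {}
  [10] u=2 | in {0,1,2,3} | out {0,1,2,3} | ==

Converged values:
  [0] {0,1,2,3}
  [1] {0,1,2,3}
  [2] {0,1,2,3}
  [3] {0,1,2,3}
  [4] {0,1,2,3}
  [5] {0,1,2,3}
  [6] {0,1}
  [7] {0,1,2,3}

{0,1,2,3}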